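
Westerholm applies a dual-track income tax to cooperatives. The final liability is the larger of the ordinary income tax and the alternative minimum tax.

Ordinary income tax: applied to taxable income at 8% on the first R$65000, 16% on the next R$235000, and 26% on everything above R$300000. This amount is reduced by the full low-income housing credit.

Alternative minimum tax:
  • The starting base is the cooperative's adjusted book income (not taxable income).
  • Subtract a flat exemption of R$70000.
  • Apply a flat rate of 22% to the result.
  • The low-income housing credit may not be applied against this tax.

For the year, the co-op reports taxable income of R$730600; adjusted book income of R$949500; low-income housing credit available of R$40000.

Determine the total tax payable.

R$193490

Alternative minimum tax:
  Base (adjusted book income): R$949500
  Less exemption R$70000 → base R$879500
  R$879500 × 22% = R$193490

Ordinary income tax:
  R$65000 × 8% = R$5200
  R$235000 × 16% = R$37600
  R$430600 × 26% = R$111956
  → R$154756
  Less low-income housing credit R$40000 → R$114756

R$193490 > R$114756, so the alternative minimum tax is the binding amount.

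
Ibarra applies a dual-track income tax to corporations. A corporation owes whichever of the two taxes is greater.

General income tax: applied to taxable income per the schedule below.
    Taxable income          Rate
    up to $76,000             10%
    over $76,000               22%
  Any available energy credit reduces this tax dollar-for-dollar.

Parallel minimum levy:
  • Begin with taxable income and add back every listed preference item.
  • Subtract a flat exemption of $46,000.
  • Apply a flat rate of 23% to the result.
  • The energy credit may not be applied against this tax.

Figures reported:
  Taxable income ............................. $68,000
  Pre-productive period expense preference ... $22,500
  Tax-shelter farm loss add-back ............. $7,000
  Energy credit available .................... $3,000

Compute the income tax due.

$11,845

General income tax:
  $68,000 × 10% = $6,800
  Less energy credit $3,000 → $3,800

Parallel minimum levy:
  Adjusted income: $68,000 + $22,500 + $7,000 = $97,500
  Less exemption $46,000 → base $51,500
  $51,500 × 23% = $11,845

$11,845 > $3,800, so the parallel minimum levy is the binding amount.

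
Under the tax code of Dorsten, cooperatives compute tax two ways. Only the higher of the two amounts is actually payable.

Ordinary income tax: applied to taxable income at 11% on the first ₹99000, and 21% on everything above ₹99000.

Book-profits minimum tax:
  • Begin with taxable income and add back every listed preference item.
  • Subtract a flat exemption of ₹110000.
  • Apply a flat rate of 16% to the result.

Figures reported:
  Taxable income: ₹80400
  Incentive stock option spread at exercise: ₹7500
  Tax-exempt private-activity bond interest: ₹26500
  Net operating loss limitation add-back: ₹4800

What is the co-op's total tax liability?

Ordinary income tax:
  ₹80400 × 11% = ₹8844

Book-profits minimum tax:
  Adjusted income: ₹80400 + ₹7500 + ₹26500 + ₹4800 = ₹119200
  Less exemption ₹110000 → base ₹9200
  ₹9200 × 16% = ₹1472

₹8844 > ₹1472, so the ordinary income tax governs.

₹8844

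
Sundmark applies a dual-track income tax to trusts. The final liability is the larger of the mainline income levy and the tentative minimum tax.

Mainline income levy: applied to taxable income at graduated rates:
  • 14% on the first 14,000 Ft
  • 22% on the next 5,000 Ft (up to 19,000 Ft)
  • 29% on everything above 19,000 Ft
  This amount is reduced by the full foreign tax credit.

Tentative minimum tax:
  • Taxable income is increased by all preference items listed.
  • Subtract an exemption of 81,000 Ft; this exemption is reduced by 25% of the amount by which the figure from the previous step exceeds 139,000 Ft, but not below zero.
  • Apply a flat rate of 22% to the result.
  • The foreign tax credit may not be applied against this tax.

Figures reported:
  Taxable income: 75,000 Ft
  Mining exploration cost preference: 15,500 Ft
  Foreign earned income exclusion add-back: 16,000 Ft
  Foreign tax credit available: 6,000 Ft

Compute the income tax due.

13,300 Ft

Tentative minimum tax:
  Adjusted income: 75,000 Ft + 15,500 Ft + 16,000 Ft = 106,500 Ft
  Exemption: 106,500 Ft ≤ 139,000 Ft, so full 81,000 Ft applies
  Base: 106,500 Ft − 81,000 Ft = 25,500 Ft
  25,500 Ft × 22% = 5,610 Ft

Mainline income levy:
  14,000 Ft × 14% = 1,960 Ft
  5,000 Ft × 22% = 1,100 Ft
  56,000 Ft × 29% = 16,240 Ft
  → 19,300 Ft
  Less foreign tax credit 6,000 Ft → 13,300 Ft

13,300 Ft > 5,610 Ft, so the mainline income levy governs.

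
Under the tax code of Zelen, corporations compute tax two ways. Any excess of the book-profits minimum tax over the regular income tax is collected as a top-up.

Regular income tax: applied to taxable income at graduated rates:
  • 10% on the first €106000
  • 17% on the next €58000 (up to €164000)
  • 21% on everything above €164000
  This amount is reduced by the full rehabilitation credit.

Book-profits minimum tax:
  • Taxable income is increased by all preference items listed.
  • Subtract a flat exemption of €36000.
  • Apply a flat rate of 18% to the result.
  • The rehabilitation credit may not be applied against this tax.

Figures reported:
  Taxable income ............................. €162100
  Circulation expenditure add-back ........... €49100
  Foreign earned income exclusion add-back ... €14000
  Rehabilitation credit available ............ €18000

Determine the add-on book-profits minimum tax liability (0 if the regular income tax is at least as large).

Regular income tax:
  €106000 × 10% = €10600
  €56100 × 17% = €9537
  → €20137
  Less rehabilitation credit €18000 → €2137

Book-profits minimum tax:
  Adjusted income: €162100 + €49100 + €14000 = €225200
  Less exemption €36000 → base €189200
  €189200 × 18% = €34056

Excess of book-profits minimum tax over regular income tax: €34056 − €2137 = €31919.

€31919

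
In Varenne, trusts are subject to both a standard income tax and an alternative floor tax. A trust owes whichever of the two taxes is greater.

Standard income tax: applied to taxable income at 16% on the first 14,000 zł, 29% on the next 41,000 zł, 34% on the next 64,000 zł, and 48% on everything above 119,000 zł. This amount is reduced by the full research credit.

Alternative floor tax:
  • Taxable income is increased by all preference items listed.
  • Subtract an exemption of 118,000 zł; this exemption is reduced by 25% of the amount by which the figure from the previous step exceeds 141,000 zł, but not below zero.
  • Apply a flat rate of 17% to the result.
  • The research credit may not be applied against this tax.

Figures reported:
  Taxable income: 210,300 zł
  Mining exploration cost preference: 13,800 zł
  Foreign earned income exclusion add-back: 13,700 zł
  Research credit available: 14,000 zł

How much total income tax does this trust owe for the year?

Standard income tax:
  14,000 zł × 16% = 2,240 zł
  41,000 zł × 29% = 11,890 zł
  64,000 zł × 34% = 21,760 zł
  91,300 zł × 48% = 43,824 zł
  → 79,714 zł
  Less research credit 14,000 zł → 65,714 zł

Alternative floor tax:
  Adjusted income: 210,300 zł + 13,800 zł + 13,700 zł = 237,800 zł
  Exemption: 118,000 zł − 25% × (237,800 zł − 141,000 zł) = 118,000 zł − 24,200 zł = 93,800 zł
  Base: 237,800 zł − 93,800 zł = 144,000 zł
  144,000 zł × 17% = 24,480 zł

65,714 zł > 24,480 zł, so the standard income tax governs.

65,714 zł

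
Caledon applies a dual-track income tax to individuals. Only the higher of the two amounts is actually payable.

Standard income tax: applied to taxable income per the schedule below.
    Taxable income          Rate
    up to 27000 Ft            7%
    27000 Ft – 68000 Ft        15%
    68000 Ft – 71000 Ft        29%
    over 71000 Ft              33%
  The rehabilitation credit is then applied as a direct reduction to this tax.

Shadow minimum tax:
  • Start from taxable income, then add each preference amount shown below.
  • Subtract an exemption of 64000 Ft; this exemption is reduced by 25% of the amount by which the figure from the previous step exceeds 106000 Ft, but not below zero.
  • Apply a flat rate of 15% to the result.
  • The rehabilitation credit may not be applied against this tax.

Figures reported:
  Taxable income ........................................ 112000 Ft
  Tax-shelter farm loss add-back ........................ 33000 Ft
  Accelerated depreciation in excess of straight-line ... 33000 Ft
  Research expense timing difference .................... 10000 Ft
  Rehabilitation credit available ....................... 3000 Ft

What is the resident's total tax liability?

21675 Ft

Standard income tax:
  27000 Ft × 7% = 1890 Ft
  41000 Ft × 15% = 6150 Ft
  3000 Ft × 29% = 870 Ft
  41000 Ft × 33% = 13530 Ft
  → 22440 Ft
  Less rehabilitation credit 3000 Ft → 19440 Ft

Shadow minimum tax:
  Adjusted income: 112000 Ft + 33000 Ft + 33000 Ft + 10000 Ft = 188000 Ft
  Exemption: 64000 Ft − 25% × (188000 Ft − 106000 Ft) = 64000 Ft − 20500 Ft = 43500 Ft
  Base: 188000 Ft − 43500 Ft = 144500 Ft
  144500 Ft × 15% = 21675 Ft

21675 Ft > 19440 Ft, so the shadow minimum tax is the binding amount.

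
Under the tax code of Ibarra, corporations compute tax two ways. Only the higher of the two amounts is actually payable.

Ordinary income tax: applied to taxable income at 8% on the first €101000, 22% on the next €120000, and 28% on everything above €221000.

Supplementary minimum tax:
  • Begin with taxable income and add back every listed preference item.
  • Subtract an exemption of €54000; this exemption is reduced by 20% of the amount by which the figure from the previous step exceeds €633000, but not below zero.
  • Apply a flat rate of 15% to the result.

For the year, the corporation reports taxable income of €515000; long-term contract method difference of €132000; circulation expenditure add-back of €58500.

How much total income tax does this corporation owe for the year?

Ordinary income tax:
  €101000 × 8% = €8080
  €120000 × 22% = €26400
  €294000 × 28% = €82320
  → €116800

Supplementary minimum tax:
  Adjusted income: €515000 + €132000 + €58500 = €705500
  Exemption: €54000 − 20% × (€705500 − €633000) = €54000 − €14500 = €39500
  Base: €705500 − €39500 = €666000
  €666000 × 15% = €99900

€116800 > €99900, so the ordinary income tax governs.

€116800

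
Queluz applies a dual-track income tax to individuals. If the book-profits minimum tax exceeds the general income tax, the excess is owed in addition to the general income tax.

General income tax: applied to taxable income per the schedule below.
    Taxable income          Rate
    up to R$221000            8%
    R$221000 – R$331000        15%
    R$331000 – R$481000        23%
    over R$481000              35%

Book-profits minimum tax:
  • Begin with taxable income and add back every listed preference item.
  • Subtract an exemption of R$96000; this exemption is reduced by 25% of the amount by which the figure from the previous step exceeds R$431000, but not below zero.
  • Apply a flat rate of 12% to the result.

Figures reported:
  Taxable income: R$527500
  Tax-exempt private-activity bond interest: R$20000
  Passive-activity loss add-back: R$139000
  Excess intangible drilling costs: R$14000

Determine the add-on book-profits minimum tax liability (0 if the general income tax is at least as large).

R$0

General income tax:
  R$221000 × 8% = R$17680
  R$110000 × 15% = R$16500
  R$150000 × 23% = R$34500
  R$46500 × 35% = R$16275
  → R$84955

Book-profits minimum tax:
  Adjusted income: R$527500 + R$20000 + R$139000 + R$14000 = R$700500
  Exemption: R$96000 − 25% × (R$700500 − R$431000) = R$96000 − R$67375 = R$28625
  Base: R$700500 − R$28625 = R$671875
  R$671875 × 12% = R$80625

R$80625 ≤ R$84955, so no add-on is due.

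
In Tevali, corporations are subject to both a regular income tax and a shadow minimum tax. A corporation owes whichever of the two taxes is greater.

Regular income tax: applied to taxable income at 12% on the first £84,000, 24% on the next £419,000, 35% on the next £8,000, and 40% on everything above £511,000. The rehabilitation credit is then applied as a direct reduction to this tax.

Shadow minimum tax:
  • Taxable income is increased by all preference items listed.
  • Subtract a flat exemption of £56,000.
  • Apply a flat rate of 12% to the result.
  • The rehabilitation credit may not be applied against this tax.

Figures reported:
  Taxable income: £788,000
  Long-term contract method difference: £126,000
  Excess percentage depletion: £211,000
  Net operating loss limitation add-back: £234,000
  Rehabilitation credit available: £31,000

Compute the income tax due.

£193,240

Regular income tax:
  £84,000 × 12% = £10,080
  £419,000 × 24% = £100,560
  £8,000 × 35% = £2,800
  £277,000 × 40% = £110,800
  → £224,240
  Less rehabilitation credit £31,000 → £193,240

Shadow minimum tax:
  Adjusted income: £788,000 + £126,000 + £211,000 + £234,000 = £1,359,000
  Less exemption £56,000 → base £1,303,000
  £1,303,000 × 12% = £156,360

£193,240 > £156,360, so the regular income tax governs.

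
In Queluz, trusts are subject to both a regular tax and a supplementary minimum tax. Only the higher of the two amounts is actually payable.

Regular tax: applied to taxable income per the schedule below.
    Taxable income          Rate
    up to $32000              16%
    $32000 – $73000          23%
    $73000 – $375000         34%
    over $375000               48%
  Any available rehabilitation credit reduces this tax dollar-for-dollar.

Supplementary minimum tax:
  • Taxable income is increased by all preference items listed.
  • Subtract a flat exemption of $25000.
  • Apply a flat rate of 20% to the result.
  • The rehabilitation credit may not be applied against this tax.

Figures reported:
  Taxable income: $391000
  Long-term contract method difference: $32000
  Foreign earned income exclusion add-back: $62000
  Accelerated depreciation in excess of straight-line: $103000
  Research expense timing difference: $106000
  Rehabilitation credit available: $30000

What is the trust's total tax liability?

$133800

Regular tax:
  $32000 × 16% = $5120
  $41000 × 23% = $9430
  $302000 × 34% = $102680
  $16000 × 48% = $7680
  → $124910
  Less rehabilitation credit $30000 → $94910

Supplementary minimum tax:
  Adjusted income: $391000 + $32000 + $62000 + $103000 + $106000 = $694000
  Less exemption $25000 → base $669000
  $669000 × 20% = $133800

$133800 > $94910, so the supplementary minimum tax is the binding amount.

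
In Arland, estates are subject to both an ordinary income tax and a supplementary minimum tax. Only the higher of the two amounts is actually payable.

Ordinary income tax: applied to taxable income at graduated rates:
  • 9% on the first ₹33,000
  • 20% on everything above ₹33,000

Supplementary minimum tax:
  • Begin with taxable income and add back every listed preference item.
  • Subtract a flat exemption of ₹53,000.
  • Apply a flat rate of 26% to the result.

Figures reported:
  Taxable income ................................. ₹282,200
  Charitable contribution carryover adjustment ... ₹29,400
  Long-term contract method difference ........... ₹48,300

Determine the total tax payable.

₹79,794

Supplementary minimum tax:
  Adjusted income: ₹282,200 + ₹29,400 + ₹48,300 = ₹359,900
  Less exemption ₹53,000 → base ₹306,900
  ₹306,900 × 26% = ₹79,794

Ordinary income tax:
  ₹33,000 × 9% = ₹2,970
  ₹249,200 × 20% = ₹49,840
  → ₹52,810

₹79,794 > ₹52,810, so the supplementary minimum tax is the binding amount.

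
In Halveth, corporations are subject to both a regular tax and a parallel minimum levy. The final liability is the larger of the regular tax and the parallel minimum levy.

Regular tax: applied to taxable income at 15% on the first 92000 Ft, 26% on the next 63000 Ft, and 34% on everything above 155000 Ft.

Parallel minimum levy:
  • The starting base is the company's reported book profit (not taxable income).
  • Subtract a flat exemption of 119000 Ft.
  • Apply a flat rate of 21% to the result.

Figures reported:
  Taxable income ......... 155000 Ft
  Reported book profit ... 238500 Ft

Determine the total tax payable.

30180 Ft

Regular tax:
  92000 Ft × 15% = 13800 Ft
  63000 Ft × 26% = 16380 Ft
  → 30180 Ft

Parallel minimum levy:
  Base (reported book profit): 238500 Ft
  Less exemption 119000 Ft → base 119500 Ft
  119500 Ft × 21% = 25095 Ft

30180 Ft > 25095 Ft, so the regular tax governs.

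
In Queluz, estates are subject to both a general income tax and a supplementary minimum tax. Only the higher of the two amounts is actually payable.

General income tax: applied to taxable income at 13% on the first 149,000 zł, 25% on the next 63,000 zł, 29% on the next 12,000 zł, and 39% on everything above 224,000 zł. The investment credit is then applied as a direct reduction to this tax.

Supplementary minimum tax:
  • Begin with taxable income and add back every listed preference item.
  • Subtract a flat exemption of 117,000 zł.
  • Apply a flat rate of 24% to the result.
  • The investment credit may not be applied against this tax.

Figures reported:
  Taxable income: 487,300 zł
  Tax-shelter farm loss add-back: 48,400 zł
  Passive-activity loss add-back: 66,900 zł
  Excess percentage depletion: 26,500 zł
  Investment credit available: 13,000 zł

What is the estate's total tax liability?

128,287 zł

Supplementary minimum tax:
  Adjusted income: 487,300 zł + 48,400 zł + 66,900 zł + 26,500 zł = 629,100 zł
  Less exemption 117,000 zł → base 512,100 zł
  512,100 zł × 24% = 122,904 zł

General income tax:
  149,000 zł × 13% = 19,370 zł
  63,000 zł × 25% = 15,750 zł
  12,000 zł × 29% = 3,480 zł
  263,300 zł × 39% = 102,687 zł
  → 141,287 zł
  Less investment credit 13,000 zł → 128,287 zł

128,287 zł > 122,904 zł, so the general income tax governs.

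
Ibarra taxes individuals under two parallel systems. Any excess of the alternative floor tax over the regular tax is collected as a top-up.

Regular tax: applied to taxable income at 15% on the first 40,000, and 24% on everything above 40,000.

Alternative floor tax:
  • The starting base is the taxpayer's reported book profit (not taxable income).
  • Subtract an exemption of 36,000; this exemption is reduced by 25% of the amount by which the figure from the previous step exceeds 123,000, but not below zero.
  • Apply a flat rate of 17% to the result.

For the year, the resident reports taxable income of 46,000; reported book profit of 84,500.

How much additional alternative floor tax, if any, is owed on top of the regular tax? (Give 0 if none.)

805

Alternative floor tax:
  Base (reported book profit): 84,500
  Exemption: 84,500 ≤ 123,000, so full 36,000 applies
  Base: 84,500 − 36,000 = 48,500
  48,500 × 17% = 8,245

Regular tax:
  40,000 × 15% = 6,000
  6,000 × 24% = 1,440
  → 7,440

Excess of alternative floor tax over regular tax: 8,245 − 7,440 = 805.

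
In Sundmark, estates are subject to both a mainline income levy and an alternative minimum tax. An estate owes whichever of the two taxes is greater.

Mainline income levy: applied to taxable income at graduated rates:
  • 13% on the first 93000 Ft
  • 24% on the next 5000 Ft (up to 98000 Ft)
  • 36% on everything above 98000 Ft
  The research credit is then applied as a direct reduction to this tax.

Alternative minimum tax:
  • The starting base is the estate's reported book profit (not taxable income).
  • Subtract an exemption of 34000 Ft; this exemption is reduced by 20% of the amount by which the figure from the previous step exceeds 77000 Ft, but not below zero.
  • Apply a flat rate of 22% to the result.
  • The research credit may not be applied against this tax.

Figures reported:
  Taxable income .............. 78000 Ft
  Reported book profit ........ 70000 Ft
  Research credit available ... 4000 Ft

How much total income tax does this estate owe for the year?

Mainline income levy:
  78000 Ft × 13% = 10140 Ft
  Less research credit 4000 Ft → 6140 Ft

Alternative minimum tax:
  Base (reported book profit): 70000 Ft
  Exemption: 70000 Ft ≤ 77000 Ft, so full 34000 Ft applies
  Base: 70000 Ft − 34000 Ft = 36000 Ft
  36000 Ft × 22% = 7920 Ft

7920 Ft > 6140 Ft, so the alternative minimum tax is the binding amount.

7920 Ft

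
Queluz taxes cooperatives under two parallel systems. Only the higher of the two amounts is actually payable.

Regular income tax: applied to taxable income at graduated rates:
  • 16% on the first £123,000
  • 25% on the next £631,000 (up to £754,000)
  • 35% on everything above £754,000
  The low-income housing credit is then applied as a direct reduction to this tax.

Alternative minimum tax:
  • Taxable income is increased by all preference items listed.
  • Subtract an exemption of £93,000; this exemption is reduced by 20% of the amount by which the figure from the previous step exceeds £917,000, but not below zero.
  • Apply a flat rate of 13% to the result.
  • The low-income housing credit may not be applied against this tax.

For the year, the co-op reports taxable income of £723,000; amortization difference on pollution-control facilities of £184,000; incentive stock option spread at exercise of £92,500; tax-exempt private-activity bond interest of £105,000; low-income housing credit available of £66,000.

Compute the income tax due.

£136,370

Regular income tax:
  £123,000 × 16% = £19,680
  £600,000 × 25% = £150,000
  → £169,680
  Less low-income housing credit £66,000 → £103,680

Alternative minimum tax:
  Adjusted income: £723,000 + £184,000 + £92,500 + £105,000 = £1,104,500
  Exemption: £93,000 − 20% × (£1,104,500 − £917,000) = £93,000 − £37,500 = £55,500
  Base: £1,104,500 − £55,500 = £1,049,000
  £1,049,000 × 13% = £136,370

£136,370 > £103,680, so the alternative minimum tax is the binding amount.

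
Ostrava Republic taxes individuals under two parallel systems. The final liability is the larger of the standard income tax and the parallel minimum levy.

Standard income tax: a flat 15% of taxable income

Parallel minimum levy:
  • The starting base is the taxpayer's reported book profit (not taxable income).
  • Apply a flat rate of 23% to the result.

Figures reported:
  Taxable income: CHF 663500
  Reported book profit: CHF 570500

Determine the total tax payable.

Parallel minimum levy:
  Base (reported book profit): CHF 570500
  CHF 570500 × 23% = CHF 131215

Standard income tax:
  CHF 663500 × 15% = CHF 99525

CHF 131215 > CHF 99525, so the parallel minimum levy is the binding amount.

CHF 131215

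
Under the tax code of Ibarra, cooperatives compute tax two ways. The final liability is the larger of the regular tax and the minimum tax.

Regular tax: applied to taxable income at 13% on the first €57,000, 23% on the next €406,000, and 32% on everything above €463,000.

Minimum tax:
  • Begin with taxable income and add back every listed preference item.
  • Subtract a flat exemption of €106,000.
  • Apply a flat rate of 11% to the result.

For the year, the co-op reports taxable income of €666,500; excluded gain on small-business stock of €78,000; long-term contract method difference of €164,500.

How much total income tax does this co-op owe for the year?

€165,910

Regular tax:
  €57,000 × 13% = €7,410
  €406,000 × 23% = €93,380
  €203,500 × 32% = €65,120
  → €165,910

Minimum tax:
  Adjusted income: €666,500 + €78,000 + €164,500 = €909,000
  Less exemption €106,000 → base €803,000
  €803,000 × 11% = €88,330

€165,910 > €88,330, so the regular tax governs.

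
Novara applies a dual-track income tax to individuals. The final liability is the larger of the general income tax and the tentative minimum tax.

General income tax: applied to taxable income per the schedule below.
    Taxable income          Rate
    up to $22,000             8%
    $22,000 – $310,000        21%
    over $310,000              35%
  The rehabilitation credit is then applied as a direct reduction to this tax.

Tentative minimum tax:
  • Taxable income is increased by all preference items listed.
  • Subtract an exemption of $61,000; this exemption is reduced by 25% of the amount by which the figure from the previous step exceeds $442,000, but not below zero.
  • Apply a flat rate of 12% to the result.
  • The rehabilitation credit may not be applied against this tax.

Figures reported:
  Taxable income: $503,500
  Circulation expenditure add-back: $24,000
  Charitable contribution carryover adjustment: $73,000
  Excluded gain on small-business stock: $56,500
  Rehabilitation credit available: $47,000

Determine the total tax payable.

$82,965

Tentative minimum tax:
  Adjusted income: $503,500 + $24,000 + $73,000 + $56,500 = $657,000
  Exemption: $61,000 − 25% × ($657,000 − $442,000) = $61,000 − $53,750 = $7,250
  Base: $657,000 − $7,250 = $649,750
  $649,750 × 12% = $77,970

General income tax:
  $22,000 × 8% = $1,760
  $288,000 × 21% = $60,480
  $193,500 × 35% = $67,725
  → $129,965
  Less rehabilitation credit $47,000 → $82,965

$82,965 > $77,970, so the general income tax governs.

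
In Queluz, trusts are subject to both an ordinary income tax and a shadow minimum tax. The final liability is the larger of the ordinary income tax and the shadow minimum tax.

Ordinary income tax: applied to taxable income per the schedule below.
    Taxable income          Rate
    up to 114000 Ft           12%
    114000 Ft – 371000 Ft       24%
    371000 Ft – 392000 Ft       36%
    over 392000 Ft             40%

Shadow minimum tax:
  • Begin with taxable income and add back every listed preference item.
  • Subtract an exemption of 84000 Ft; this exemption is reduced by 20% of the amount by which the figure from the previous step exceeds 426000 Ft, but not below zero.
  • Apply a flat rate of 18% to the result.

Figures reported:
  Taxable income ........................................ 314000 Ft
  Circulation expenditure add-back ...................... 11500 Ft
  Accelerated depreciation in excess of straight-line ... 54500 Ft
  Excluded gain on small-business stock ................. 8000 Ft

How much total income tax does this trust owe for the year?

61680 Ft

Shadow minimum tax:
  Adjusted income: 314000 Ft + 11500 Ft + 54500 Ft + 8000 Ft = 388000 Ft
  Exemption: 388000 Ft ≤ 426000 Ft, so full 84000 Ft applies
  Base: 388000 Ft − 84000 Ft = 304000 Ft
  304000 Ft × 18% = 54720 Ft

Ordinary income tax:
  114000 Ft × 12% = 13680 Ft
  200000 Ft × 24% = 48000 Ft
  → 61680 Ft

61680 Ft > 54720 Ft, so the ordinary income tax governs.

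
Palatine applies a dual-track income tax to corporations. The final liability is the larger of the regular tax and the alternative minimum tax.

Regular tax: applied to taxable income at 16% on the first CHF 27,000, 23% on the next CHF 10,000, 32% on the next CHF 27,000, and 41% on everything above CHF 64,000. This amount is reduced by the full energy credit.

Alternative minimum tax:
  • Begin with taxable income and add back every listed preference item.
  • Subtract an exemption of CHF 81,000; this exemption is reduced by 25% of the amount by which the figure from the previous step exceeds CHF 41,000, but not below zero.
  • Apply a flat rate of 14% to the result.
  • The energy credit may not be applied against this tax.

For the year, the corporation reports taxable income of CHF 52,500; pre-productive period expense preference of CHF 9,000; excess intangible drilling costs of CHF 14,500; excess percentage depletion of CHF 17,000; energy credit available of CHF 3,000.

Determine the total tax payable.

CHF 8,580

Alternative minimum tax:
  Adjusted income: CHF 52,500 + CHF 9,000 + CHF 14,500 + CHF 17,000 = CHF 93,000
  Exemption: CHF 81,000 − 25% × (CHF 93,000 − CHF 41,000) = CHF 81,000 − CHF 13,000 = CHF 68,000
  Base: CHF 93,000 − CHF 68,000 = CHF 25,000
  CHF 25,000 × 14% = CHF 3,500

Regular tax:
  CHF 27,000 × 16% = CHF 4,320
  CHF 10,000 × 23% = CHF 2,300
  CHF 15,500 × 32% = CHF 4,960
  → CHF 11,580
  Less energy credit CHF 3,000 → CHF 8,580

CHF 8,580 > CHF 3,500, so the regular tax governs.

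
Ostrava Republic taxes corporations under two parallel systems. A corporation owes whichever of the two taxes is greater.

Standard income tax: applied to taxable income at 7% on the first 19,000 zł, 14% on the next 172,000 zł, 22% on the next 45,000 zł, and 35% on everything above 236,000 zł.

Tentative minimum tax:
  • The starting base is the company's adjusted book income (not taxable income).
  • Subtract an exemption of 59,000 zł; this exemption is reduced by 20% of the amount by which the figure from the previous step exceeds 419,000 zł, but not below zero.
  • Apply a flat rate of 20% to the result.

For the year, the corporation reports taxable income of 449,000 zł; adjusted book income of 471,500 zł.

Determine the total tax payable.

Tentative minimum tax:
  Base (adjusted book income): 471,500 zł
  Exemption: 59,000 zł − 20% × (471,500 zł − 419,000 zł) = 59,000 zł − 10,500 zł = 48,500 zł
  Base: 471,500 zł − 48,500 zł = 423,000 zł
  423,000 zł × 20% = 84,600 zł

Standard income tax:
  19,000 zł × 7% = 1,330 zł
  172,000 zł × 14% = 24,080 zł
  45,000 zł × 22% = 9,900 zł
  213,000 zł × 35% = 74,550 zł
  → 109,860 zł

109,860 zł > 84,600 zł, so the standard income tax governs.

109,860 zł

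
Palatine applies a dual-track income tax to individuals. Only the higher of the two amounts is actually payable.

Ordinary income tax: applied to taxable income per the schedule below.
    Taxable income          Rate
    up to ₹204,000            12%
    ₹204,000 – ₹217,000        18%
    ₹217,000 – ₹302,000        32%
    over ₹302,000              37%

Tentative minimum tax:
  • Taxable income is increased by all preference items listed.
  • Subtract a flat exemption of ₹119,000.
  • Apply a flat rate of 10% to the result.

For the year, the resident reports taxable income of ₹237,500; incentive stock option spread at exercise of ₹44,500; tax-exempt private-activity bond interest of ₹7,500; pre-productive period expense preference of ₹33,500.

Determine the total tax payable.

₹33,380

Tentative minimum tax:
  Adjusted income: ₹237,500 + ₹44,500 + ₹7,500 + ₹33,500 = ₹323,000
  Less exemption ₹119,000 → base ₹204,000
  ₹204,000 × 10% = ₹20,400

Ordinary income tax:
  ₹204,000 × 12% = ₹24,480
  ₹13,000 × 18% = ₹2,340
  ₹20,500 × 32% = ₹6,560
  → ₹33,380

₹33,380 > ₹20,400, so the ordinary income tax governs.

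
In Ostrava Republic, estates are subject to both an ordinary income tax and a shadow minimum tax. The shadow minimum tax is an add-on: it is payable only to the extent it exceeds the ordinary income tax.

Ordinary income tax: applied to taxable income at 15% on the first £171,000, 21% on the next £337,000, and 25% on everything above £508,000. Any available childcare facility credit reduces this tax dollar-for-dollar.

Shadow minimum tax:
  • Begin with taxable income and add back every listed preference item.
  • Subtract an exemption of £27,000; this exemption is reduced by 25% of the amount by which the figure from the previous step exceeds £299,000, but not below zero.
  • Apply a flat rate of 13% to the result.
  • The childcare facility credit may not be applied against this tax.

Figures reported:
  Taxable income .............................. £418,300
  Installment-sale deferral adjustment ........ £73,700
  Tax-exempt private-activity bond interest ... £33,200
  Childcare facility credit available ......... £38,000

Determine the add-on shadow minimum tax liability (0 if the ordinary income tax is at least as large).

Shadow minimum tax:
  Adjusted income: £418,300 + £73,700 + £33,200 = £525,200
  Exemption: 25% × (£525,200 − £299,000) = £56,550 ≥ £27,000, so the exemption is fully phased out
  Base: £525,200 − £0 = £525,200
  £525,200 × 13% = £68,276

Ordinary income tax:
  £171,000 × 15% = £25,650
  £247,300 × 21% = £51,933
  → £77,583
  Less childcare facility credit £38,000 → £39,583

Excess of shadow minimum tax over ordinary income tax: £68,276 − £39,583 = £28,693.

£28,693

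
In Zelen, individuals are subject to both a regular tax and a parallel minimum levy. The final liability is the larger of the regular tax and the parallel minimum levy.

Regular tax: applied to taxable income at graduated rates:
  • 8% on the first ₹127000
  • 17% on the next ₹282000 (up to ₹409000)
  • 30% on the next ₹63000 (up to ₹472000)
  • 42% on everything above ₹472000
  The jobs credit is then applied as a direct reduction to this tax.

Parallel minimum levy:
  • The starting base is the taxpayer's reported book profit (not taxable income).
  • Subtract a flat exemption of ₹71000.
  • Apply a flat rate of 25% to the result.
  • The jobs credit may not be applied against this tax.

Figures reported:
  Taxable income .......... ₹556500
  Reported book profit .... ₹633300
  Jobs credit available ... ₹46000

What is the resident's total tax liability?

₹140575

Regular tax:
  ₹127000 × 8% = ₹10160
  ₹282000 × 17% = ₹47940
  ₹63000 × 30% = ₹18900
  ₹84500 × 42% = ₹35490
  → ₹112490
  Less jobs credit ₹46000 → ₹66490

Parallel minimum levy:
  Base (reported book profit): ₹633300
  Less exemption ₹71000 → base ₹562300
  ₹562300 × 25% = ₹140575

₹140575 > ₹66490, so the parallel minimum levy is the binding amount.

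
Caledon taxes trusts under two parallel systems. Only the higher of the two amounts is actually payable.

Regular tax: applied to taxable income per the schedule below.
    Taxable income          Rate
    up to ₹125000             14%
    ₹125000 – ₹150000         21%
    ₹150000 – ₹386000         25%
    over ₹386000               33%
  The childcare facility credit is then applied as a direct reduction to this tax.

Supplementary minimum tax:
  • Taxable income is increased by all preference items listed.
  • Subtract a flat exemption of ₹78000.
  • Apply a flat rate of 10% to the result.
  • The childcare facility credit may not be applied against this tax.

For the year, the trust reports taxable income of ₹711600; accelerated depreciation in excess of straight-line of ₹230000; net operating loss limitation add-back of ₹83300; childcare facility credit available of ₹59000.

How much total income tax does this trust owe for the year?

Regular tax:
  ₹125000 × 14% = ₹17500
  ₹25000 × 21% = ₹5250
  ₹236000 × 25% = ₹59000
  ₹325600 × 33% = ₹107448
  → ₹189198
  Less childcare facility credit ₹59000 → ₹130198

Supplementary minimum tax:
  Adjusted income: ₹711600 + ₹230000 + ₹83300 = ₹1024900
  Less exemption ₹78000 → base ₹946900
  ₹946900 × 10% = ₹94690

₹130198 > ₹94690, so the regular tax governs.

₹130198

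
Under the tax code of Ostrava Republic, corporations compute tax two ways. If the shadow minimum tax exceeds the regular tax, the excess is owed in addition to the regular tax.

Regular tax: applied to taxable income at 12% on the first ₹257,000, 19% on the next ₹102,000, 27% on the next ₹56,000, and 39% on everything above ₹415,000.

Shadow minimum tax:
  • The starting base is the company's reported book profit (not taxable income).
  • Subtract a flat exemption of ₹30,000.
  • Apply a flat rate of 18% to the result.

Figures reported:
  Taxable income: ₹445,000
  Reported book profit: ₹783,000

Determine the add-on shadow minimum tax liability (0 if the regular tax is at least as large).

Shadow minimum tax:
  Base (reported book profit): ₹783,000
  Less exemption ₹30,000 → base ₹753,000
  ₹753,000 × 18% = ₹135,540

Regular tax:
  ₹257,000 × 12% = ₹30,840
  ₹102,000 × 19% = ₹19,380
  ₹56,000 × 27% = ₹15,120
  ₹30,000 × 39% = ₹11,700
  → ₹77,040

Excess of shadow minimum tax over regular tax: ₹135,540 − ₹77,040 = ₹58,500.

₹58,500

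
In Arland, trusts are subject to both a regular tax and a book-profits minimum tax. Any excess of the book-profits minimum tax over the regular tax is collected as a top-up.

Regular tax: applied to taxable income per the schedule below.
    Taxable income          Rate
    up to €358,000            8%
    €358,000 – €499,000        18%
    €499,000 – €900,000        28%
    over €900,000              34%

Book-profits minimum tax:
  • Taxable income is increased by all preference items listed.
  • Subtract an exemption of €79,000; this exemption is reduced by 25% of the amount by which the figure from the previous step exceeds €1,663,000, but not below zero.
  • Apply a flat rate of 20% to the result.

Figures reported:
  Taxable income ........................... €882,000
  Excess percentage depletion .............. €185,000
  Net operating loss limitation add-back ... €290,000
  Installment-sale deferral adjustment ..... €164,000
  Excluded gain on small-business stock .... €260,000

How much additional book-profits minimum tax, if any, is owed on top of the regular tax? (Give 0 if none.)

Regular tax:
  €358,000 × 8% = €28,640
  €141,000 × 18% = €25,380
  €383,000 × 28% = €107,240
  → €161,260

Book-profits minimum tax:
  Adjusted income: €882,000 + €185,000 + €290,000 + €164,000 + €260,000 = €1,781,000
  Exemption: €79,000 − 25% × (€1,781,000 − €1,663,000) = €79,000 − €29,500 = €49,500
  Base: €1,781,000 − €49,500 = €1,731,500
  €1,731,500 × 20% = €346,300

Excess of book-profits minimum tax over regular tax: €346,300 − €161,260 = €185,040.

€185,040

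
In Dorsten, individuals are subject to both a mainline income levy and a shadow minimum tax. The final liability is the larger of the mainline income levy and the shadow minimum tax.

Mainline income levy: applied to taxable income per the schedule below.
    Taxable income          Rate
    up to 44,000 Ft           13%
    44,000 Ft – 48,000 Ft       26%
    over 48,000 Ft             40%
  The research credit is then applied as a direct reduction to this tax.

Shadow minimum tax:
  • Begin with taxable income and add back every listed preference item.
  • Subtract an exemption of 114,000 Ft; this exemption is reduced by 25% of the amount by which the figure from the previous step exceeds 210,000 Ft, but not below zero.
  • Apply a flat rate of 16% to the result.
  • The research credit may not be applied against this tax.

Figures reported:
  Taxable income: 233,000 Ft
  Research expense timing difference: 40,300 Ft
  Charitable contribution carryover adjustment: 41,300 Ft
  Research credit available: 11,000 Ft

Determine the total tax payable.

69,760 Ft

Shadow minimum tax:
  Adjusted income: 233,000 Ft + 40,300 Ft + 41,300 Ft = 314,600 Ft
  Exemption: 114,000 Ft − 25% × (314,600 Ft − 210,000 Ft) = 114,000 Ft − 26,150 Ft = 87,850 Ft
  Base: 314,600 Ft − 87,850 Ft = 226,750 Ft
  226,750 Ft × 16% = 36,280 Ft

Mainline income levy:
  44,000 Ft × 13% = 5,720 Ft
  4,000 Ft × 26% = 1,040 Ft
  185,000 Ft × 40% = 74,000 Ft
  → 80,760 Ft
  Less research credit 11,000 Ft → 69,760 Ft

69,760 Ft > 36,280 Ft, so the mainline income levy governs.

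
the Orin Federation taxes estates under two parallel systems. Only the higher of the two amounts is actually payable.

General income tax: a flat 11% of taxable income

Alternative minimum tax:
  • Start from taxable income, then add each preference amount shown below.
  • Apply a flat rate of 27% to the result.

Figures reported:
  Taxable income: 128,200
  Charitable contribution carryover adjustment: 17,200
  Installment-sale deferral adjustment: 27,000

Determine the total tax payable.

Alternative minimum tax:
  Adjusted income: 128,200 + 17,200 + 27,000 = 172,400
  172,400 × 27% = 46,548

General income tax:
  128,200 × 11% = 14,102

46,548 > 14,102, so the alternative minimum tax is the binding amount.

46,548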